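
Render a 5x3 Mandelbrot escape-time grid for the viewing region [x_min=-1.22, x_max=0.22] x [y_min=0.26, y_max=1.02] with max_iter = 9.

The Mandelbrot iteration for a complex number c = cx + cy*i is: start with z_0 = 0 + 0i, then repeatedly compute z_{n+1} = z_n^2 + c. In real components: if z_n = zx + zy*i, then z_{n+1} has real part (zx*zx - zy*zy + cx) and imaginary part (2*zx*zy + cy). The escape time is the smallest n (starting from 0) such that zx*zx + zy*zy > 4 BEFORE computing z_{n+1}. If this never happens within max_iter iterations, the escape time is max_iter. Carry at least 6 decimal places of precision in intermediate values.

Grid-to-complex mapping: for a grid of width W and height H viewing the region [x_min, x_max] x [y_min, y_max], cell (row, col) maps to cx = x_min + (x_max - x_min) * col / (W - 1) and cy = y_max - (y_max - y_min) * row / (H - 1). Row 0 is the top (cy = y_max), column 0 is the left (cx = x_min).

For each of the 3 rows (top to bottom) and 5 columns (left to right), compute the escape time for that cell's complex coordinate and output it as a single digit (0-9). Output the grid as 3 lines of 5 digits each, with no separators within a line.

Answer: 33494
35998
99999

Derivation:
(row=0, col=0): c = -1.2200 + 1.0200i → escape time 3
(row=0, col=1): c = -0.8600 + 1.0200i → escape time 3
(row=0, col=2): c = -0.5000 + 1.0200i → escape time 4
(row=0, col=3): c = -0.1400 + 1.0200i → escape time 9
(row=0, col=4): c = 0.2200 + 1.0200i → escape time 4
(row=1, col=0): c = -1.2200 + 0.6400i → escape time 3
(row=1, col=1): c = -0.8600 + 0.6400i → escape time 5
(row=1, col=2): c = -0.5000 + 0.6400i → escape time 9
(row=1, col=3): c = -0.1400 + 0.6400i → escape time 9
(row=1, col=4): c = 0.2200 + 0.6400i → escape time 8
(row=2, col=0): c = -1.2200 + 0.2600i → escape time 9
(row=2, col=1): c = -0.8600 + 0.2600i → escape time 9
(row=2, col=2): c = -0.5000 + 0.2600i → escape time 9
(row=2, col=3): c = -0.1400 + 0.2600i → escape time 9
(row=2, col=4): c = 0.2200 + 0.2600i → escape time 9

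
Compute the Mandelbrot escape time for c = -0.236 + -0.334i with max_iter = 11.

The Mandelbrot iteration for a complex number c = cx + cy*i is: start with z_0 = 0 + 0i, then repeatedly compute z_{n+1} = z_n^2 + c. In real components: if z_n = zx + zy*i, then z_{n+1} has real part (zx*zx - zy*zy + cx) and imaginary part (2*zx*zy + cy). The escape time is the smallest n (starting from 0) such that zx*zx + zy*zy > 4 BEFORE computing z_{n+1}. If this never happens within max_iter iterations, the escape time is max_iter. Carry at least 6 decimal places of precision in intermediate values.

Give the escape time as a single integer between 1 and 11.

z_0 = 0 + 0i, c = -0.2360 + -0.3340i
Iter 1: z = -0.2360 + -0.3340i, |z|^2 = 0.1673
Iter 2: z = -0.2919 + -0.1764i, |z|^2 = 0.1163
Iter 3: z = -0.1819 + -0.2311i, |z|^2 = 0.0865
Iter 4: z = -0.2563 + -0.2499i, |z|^2 = 0.1282
Iter 5: z = -0.2328 + -0.2059i, |z|^2 = 0.0966
Iter 6: z = -0.2242 + -0.2381i, |z|^2 = 0.1070
Iter 7: z = -0.2424 + -0.2272i, |z|^2 = 0.1104
Iter 8: z = -0.2288 + -0.2238i, |z|^2 = 0.1025
Iter 9: z = -0.2337 + -0.2316i, |z|^2 = 0.1082
Iter 10: z = -0.2350 + -0.2258i, |z|^2 = 0.1062

Answer: 11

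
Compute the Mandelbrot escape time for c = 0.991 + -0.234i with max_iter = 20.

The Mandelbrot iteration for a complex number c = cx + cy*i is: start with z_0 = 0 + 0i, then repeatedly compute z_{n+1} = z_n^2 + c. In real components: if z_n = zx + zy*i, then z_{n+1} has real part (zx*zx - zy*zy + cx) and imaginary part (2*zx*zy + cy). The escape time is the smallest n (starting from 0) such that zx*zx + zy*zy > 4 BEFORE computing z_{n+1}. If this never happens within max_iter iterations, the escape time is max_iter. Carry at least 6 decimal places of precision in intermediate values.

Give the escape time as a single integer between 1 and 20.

z_0 = 0 + 0i, c = 0.9910 + -0.2340i
Iter 1: z = 0.9910 + -0.2340i, |z|^2 = 1.0368
Iter 2: z = 1.9183 + -0.6978i, |z|^2 = 4.1669
Escaped at iteration 2

Answer: 2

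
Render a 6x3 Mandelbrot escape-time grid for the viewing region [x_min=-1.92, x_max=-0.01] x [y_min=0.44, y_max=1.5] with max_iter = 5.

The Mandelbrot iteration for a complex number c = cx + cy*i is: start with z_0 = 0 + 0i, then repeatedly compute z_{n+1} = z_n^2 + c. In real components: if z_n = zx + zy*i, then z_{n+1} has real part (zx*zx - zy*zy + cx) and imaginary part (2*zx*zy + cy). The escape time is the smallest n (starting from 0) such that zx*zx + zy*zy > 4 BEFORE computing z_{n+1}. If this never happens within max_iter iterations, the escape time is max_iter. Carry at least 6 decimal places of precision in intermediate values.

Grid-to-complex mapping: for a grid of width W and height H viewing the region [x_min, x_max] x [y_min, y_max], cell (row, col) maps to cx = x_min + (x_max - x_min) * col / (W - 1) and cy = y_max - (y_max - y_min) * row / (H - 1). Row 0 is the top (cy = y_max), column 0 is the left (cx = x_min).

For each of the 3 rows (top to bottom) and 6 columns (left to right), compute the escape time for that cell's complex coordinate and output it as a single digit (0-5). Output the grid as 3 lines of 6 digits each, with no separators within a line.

(row=0, col=0): c = -1.9200 + 1.5000i → escape time 1
(row=0, col=1): c = -1.5380 + 1.5000i → escape time 1
(row=0, col=2): c = -1.1560 + 1.5000i → escape time 2
(row=0, col=3): c = -0.7740 + 1.5000i → escape time 2
(row=0, col=4): c = -0.3920 + 1.5000i → escape time 2
(row=0, col=5): c = -0.0100 + 1.5000i → escape time 2
(row=1, col=0): c = -1.9200 + 0.9700i → escape time 1
(row=1, col=1): c = -1.5380 + 0.9700i → escape time 2
(row=1, col=2): c = -1.1560 + 0.9700i → escape time 3
(row=1, col=3): c = -0.7740 + 0.9700i → escape time 3
(row=1, col=4): c = -0.3920 + 0.9700i → escape time 5
(row=1, col=5): c = -0.0100 + 0.9700i → escape time 5
(row=2, col=0): c = -1.9200 + 0.4400i → escape time 2
(row=2, col=1): c = -1.5380 + 0.4400i → escape time 3
(row=2, col=2): c = -1.1560 + 0.4400i → escape time 5
(row=2, col=3): c = -0.7740 + 0.4400i → escape time 5
(row=2, col=4): c = -0.3920 + 0.4400i → escape time 5
(row=2, col=5): c = -0.0100 + 0.4400i → escape time 5

Answer: 112222
123355
235555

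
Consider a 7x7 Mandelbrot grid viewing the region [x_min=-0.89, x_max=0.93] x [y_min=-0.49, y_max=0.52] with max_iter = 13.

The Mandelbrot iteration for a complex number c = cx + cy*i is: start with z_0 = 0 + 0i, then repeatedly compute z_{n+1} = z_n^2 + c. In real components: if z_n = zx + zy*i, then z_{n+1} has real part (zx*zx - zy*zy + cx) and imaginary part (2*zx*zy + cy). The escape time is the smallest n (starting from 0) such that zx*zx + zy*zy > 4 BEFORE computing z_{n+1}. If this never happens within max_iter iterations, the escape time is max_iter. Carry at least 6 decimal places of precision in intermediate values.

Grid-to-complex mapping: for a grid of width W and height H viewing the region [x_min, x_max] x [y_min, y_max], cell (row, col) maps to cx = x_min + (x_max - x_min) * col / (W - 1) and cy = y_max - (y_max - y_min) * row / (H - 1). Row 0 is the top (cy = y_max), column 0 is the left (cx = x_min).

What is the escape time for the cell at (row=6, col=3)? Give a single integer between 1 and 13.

z_0 = 0 + 0i, c = 0.0200 + -0.4900i
Iter 1: z = 0.0200 + -0.4900i, |z|^2 = 0.2405
Iter 2: z = -0.2197 + -0.5096i, |z|^2 = 0.3080
Iter 3: z = -0.1914 + -0.2661i, |z|^2 = 0.1074
Iter 4: z = -0.0142 + -0.3881i, |z|^2 = 0.1508
Iter 5: z = -0.1304 + -0.4790i, |z|^2 = 0.2465
Iter 6: z = -0.1924 + -0.3650i, |z|^2 = 0.1703
Iter 7: z = -0.0762 + -0.3495i, |z|^2 = 0.1280
Iter 8: z = -0.0963 + -0.4367i, |z|^2 = 0.2000
Iter 9: z = -0.1614 + -0.4058i, |z|^2 = 0.1908
Iter 10: z = -0.1186 + -0.3590i, |z|^2 = 0.1429
Iter 11: z = -0.0948 + -0.4048i, |z|^2 = 0.1729
Iter 12: z = -0.1349 + -0.4133i, |z|^2 = 0.1890

Answer: 13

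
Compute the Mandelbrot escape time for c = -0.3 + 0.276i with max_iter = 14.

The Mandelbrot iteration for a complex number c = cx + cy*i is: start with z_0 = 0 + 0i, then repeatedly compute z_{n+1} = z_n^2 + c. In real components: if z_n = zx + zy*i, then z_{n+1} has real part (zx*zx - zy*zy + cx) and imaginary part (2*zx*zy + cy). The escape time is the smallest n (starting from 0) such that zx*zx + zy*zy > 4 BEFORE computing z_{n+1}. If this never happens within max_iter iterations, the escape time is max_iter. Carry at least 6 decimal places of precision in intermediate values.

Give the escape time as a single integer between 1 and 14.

z_0 = 0 + 0i, c = -0.3000 + 0.2760i
Iter 1: z = -0.3000 + 0.2760i, |z|^2 = 0.1662
Iter 2: z = -0.2862 + 0.1104i, |z|^2 = 0.0941
Iter 3: z = -0.2303 + 0.2128i, |z|^2 = 0.0983
Iter 4: z = -0.2923 + 0.1780i, |z|^2 = 0.1171
Iter 5: z = -0.2463 + 0.1720i, |z|^2 = 0.0902
Iter 6: z = -0.2689 + 0.1913i, |z|^2 = 0.1089
Iter 7: z = -0.2643 + 0.1731i, |z|^2 = 0.0998
Iter 8: z = -0.2601 + 0.1845i, |z|^2 = 0.1017
Iter 9: z = -0.2664 + 0.1800i, |z|^2 = 0.1034
Iter 10: z = -0.2614 + 0.1801i, |z|^2 = 0.1008
Iter 11: z = -0.2641 + 0.1818i, |z|^2 = 0.1028
Iter 12: z = -0.2633 + 0.1800i, |z|^2 = 0.1017
Iter 13: z = -0.2630 + 0.1812i, |z|^2 = 0.1020

Answer: 14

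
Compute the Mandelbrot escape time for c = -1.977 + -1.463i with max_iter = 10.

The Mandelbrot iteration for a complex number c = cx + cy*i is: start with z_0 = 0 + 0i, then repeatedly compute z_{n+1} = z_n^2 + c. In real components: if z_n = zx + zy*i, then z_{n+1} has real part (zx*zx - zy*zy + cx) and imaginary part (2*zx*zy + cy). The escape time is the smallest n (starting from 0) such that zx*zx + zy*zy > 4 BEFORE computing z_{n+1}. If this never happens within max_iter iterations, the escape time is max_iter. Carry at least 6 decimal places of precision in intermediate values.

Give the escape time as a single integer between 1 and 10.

Answer: 1

Derivation:
z_0 = 0 + 0i, c = -1.9770 + -1.4630i
Iter 1: z = -1.9770 + -1.4630i, |z|^2 = 6.0489
Escaped at iteration 1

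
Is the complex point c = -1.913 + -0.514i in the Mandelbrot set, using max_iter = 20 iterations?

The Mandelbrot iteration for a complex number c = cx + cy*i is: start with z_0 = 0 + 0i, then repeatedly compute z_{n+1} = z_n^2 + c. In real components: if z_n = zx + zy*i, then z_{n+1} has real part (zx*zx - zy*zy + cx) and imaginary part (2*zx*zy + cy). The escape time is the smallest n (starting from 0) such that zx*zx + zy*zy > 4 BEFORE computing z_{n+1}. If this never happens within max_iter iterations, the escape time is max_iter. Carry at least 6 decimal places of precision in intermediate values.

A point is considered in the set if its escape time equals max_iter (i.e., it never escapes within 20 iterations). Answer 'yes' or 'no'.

z_0 = 0 + 0i, c = -1.9130 + -0.5140i
Iter 1: z = -1.9130 + -0.5140i, |z|^2 = 3.9238
Iter 2: z = 1.4824 + 1.4526i, |z|^2 = 4.3074
Escaped at iteration 2

Answer: no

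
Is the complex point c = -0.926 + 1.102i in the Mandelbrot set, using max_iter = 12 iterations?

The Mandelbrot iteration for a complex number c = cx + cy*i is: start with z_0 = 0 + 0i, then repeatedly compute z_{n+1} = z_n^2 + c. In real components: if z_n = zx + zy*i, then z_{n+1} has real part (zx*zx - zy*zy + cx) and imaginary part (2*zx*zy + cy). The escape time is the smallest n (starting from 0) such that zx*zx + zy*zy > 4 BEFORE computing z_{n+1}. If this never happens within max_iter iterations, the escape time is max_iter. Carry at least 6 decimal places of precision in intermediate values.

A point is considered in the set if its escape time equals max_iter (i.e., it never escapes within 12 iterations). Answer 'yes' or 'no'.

Answer: no

Derivation:
z_0 = 0 + 0i, c = -0.9260 + 1.1020i
Iter 1: z = -0.9260 + 1.1020i, |z|^2 = 2.0719
Iter 2: z = -1.2829 + -0.9389i, |z|^2 = 2.5274
Iter 3: z = -0.1616 + 3.5111i, |z|^2 = 12.3539
Escaped at iteration 3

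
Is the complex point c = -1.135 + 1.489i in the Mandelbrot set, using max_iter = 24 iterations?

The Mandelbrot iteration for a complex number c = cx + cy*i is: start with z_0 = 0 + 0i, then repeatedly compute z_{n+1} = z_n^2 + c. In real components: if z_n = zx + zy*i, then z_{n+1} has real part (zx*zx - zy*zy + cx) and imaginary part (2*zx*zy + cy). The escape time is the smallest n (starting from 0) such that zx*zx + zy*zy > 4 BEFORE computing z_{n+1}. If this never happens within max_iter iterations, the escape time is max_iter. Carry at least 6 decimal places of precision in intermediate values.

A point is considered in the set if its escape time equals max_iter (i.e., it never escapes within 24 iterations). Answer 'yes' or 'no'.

Answer: no

Derivation:
z_0 = 0 + 0i, c = -1.1350 + 1.4890i
Iter 1: z = -1.1350 + 1.4890i, |z|^2 = 3.5053
Iter 2: z = -2.0639 + -1.8910i, |z|^2 = 7.8357
Escaped at iteration 2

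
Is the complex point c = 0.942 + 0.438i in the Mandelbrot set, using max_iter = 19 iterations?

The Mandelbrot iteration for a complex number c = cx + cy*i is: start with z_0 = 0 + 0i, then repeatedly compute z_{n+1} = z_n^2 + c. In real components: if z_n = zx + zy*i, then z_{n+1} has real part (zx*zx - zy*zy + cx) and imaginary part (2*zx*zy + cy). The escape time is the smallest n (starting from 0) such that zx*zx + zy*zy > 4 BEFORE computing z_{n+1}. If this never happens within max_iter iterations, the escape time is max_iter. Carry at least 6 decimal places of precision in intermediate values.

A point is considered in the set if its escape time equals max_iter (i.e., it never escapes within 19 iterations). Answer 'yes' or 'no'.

Answer: no

Derivation:
z_0 = 0 + 0i, c = 0.9420 + 0.4380i
Iter 1: z = 0.9420 + 0.4380i, |z|^2 = 1.0792
Iter 2: z = 1.6375 + 1.2632i, |z|^2 = 4.2771
Escaped at iteration 2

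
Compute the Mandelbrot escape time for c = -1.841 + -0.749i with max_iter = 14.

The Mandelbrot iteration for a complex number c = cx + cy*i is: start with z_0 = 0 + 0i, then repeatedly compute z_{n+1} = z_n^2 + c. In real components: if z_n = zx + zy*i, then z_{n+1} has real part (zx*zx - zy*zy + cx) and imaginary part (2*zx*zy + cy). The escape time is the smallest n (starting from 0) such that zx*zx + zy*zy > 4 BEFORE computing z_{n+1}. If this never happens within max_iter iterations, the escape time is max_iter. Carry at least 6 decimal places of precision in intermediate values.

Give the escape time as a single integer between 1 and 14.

z_0 = 0 + 0i, c = -1.8410 + -0.7490i
Iter 1: z = -1.8410 + -0.7490i, |z|^2 = 3.9503
Iter 2: z = 0.9873 + 2.0088i, |z|^2 = 5.0101
Escaped at iteration 2

Answer: 2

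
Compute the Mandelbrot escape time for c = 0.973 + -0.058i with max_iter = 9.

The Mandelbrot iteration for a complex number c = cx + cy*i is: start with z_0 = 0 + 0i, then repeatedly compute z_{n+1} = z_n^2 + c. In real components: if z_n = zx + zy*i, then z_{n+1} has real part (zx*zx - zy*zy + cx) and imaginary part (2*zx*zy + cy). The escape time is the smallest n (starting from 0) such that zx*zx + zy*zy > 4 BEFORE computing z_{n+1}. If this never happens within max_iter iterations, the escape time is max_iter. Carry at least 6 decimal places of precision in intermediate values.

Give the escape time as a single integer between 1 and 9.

Answer: 3

Derivation:
z_0 = 0 + 0i, c = 0.9730 + -0.0580i
Iter 1: z = 0.9730 + -0.0580i, |z|^2 = 0.9501
Iter 2: z = 1.9164 + -0.1709i, |z|^2 = 3.7017
Iter 3: z = 4.6163 + -0.7129i, |z|^2 = 21.8181
Escaped at iteration 3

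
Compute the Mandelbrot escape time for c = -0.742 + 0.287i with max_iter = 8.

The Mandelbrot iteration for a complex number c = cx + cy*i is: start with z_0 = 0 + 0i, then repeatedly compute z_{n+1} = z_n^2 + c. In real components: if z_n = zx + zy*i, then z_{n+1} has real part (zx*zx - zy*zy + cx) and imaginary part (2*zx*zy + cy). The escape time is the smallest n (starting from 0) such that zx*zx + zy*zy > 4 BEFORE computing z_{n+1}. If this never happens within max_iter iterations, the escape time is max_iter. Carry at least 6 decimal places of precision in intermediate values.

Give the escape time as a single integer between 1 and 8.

z_0 = 0 + 0i, c = -0.7420 + 0.2870i
Iter 1: z = -0.7420 + 0.2870i, |z|^2 = 0.6329
Iter 2: z = -0.2738 + -0.1389i, |z|^2 = 0.0943
Iter 3: z = -0.6863 + 0.3631i, |z|^2 = 0.6029
Iter 4: z = -0.4028 + -0.2114i, |z|^2 = 0.2069
Iter 5: z = -0.6244 + 0.4573i, |z|^2 = 0.5990
Iter 6: z = -0.5612 + -0.2841i, |z|^2 = 0.3956
Iter 7: z = -0.5078 + 0.6058i, |z|^2 = 0.6249

Answer: 8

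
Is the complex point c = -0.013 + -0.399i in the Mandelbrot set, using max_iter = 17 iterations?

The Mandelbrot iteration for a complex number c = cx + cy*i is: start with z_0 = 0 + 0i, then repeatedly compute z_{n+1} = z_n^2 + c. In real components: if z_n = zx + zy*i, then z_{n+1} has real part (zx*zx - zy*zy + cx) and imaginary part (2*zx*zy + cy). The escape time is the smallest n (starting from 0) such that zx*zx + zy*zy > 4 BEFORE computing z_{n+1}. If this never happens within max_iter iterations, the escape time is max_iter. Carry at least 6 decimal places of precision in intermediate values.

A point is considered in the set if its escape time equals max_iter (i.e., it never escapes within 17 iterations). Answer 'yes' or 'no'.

z_0 = 0 + 0i, c = -0.0130 + -0.3990i
Iter 1: z = -0.0130 + -0.3990i, |z|^2 = 0.1594
Iter 2: z = -0.1720 + -0.3886i, |z|^2 = 0.1806
Iter 3: z = -0.1344 + -0.2653i, |z|^2 = 0.0885
Iter 4: z = -0.0653 + -0.3277i, |z|^2 = 0.1116
Iter 5: z = -0.1161 + -0.3562i, |z|^2 = 0.1404
Iter 6: z = -0.1264 + -0.3163i, |z|^2 = 0.1160
Iter 7: z = -0.0971 + -0.3190i, |z|^2 = 0.1112
Iter 8: z = -0.1054 + -0.3371i, |z|^2 = 0.1247
Iter 9: z = -0.1155 + -0.3280i, |z|^2 = 0.1209
Iter 10: z = -0.1072 + -0.3232i, |z|^2 = 0.1160
Iter 11: z = -0.1060 + -0.3297i, |z|^2 = 0.1199
Iter 12: z = -0.1105 + -0.3291i, |z|^2 = 0.1205
Iter 13: z = -0.1091 + -0.3263i, |z|^2 = 0.1184
Iter 14: z = -0.1076 + -0.3278i, |z|^2 = 0.1190
Iter 15: z = -0.1089 + -0.3285i, |z|^2 = 0.1198
Iter 16: z = -0.1090 + -0.3275i, |z|^2 = 0.1191
Did not escape in 17 iterations → in set

Answer: yes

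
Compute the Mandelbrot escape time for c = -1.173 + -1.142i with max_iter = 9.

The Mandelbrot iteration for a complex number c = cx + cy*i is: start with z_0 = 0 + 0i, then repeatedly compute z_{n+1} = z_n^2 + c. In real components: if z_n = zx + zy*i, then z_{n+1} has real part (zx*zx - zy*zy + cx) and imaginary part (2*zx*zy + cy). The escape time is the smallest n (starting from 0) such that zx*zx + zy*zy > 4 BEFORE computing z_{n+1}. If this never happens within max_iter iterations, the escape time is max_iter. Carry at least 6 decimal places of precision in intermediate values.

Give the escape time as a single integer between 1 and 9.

z_0 = 0 + 0i, c = -1.1730 + -1.1420i
Iter 1: z = -1.1730 + -1.1420i, |z|^2 = 2.6801
Iter 2: z = -1.1012 + 1.5371i, |z|^2 = 3.5755
Iter 3: z = -2.3231 + -4.5275i, |z|^2 = 25.8947
Escaped at iteration 3

Answer: 3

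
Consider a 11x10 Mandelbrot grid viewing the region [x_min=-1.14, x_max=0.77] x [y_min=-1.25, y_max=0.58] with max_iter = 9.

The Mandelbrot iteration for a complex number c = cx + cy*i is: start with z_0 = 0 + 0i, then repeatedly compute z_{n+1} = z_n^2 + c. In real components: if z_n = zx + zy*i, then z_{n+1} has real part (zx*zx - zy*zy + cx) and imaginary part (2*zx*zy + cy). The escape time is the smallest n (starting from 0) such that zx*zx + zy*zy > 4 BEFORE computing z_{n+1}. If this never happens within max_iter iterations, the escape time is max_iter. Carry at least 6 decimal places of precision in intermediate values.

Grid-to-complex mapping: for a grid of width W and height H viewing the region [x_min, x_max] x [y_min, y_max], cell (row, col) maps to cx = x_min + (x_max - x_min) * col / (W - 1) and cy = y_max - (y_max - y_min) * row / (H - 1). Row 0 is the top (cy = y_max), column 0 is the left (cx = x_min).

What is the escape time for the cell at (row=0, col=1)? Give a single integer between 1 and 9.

Answer: 5

Derivation:
z_0 = 0 + 0i, c = -0.9490 + 0.5800i
Iter 1: z = -0.9490 + 0.5800i, |z|^2 = 1.2370
Iter 2: z = -0.3848 + -0.5208i, |z|^2 = 0.4193
Iter 3: z = -1.0722 + 0.9808i, |z|^2 = 2.1117
Iter 4: z = -0.7614 + -1.5233i, |z|^2 = 2.9003
Iter 5: z = -2.6897 + 2.8998i, |z|^2 = 15.6433
Escaped at iteration 5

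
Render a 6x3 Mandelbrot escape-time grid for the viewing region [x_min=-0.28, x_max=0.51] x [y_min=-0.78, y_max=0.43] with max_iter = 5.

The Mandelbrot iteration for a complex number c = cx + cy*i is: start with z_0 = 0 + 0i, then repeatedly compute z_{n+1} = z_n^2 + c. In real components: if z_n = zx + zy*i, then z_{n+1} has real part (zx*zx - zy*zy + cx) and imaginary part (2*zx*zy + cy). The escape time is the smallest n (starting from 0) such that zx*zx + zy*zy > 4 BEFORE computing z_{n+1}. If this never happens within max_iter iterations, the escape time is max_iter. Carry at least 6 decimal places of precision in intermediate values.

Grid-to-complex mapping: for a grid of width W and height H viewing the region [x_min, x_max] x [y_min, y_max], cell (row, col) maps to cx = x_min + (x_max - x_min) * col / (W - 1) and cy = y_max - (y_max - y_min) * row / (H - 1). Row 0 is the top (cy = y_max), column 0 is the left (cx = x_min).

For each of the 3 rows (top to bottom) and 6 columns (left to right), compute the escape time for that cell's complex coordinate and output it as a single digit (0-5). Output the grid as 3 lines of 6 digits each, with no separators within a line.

(row=0, col=0): c = -0.2800 + 0.4300i → escape time 5
(row=0, col=1): c = -0.1220 + 0.4300i → escape time 5
(row=0, col=2): c = 0.0360 + 0.4300i → escape time 5
(row=0, col=3): c = 0.1940 + 0.4300i → escape time 5
(row=0, col=4): c = 0.3520 + 0.4300i → escape time 5
(row=0, col=5): c = 0.5100 + 0.4300i → escape time 5
(row=1, col=0): c = -0.2800 + -0.1750i → escape time 5
(row=1, col=1): c = -0.1220 + -0.1750i → escape time 5
(row=1, col=2): c = 0.0360 + -0.1750i → escape time 5
(row=1, col=3): c = 0.1940 + -0.1750i → escape time 5
(row=1, col=4): c = 0.3520 + -0.1750i → escape time 5
(row=1, col=5): c = 0.5100 + -0.1750i → escape time 5
(row=2, col=0): c = -0.2800 + -0.7800i → escape time 5
(row=2, col=1): c = -0.1220 + -0.7800i → escape time 5
(row=2, col=2): c = 0.0360 + -0.7800i → escape time 5
(row=2, col=3): c = 0.1940 + -0.7800i → escape time 5
(row=2, col=4): c = 0.3520 + -0.7800i → escape time 4
(row=2, col=5): c = 0.5100 + -0.7800i → escape time 3

Answer: 555555
555555
555543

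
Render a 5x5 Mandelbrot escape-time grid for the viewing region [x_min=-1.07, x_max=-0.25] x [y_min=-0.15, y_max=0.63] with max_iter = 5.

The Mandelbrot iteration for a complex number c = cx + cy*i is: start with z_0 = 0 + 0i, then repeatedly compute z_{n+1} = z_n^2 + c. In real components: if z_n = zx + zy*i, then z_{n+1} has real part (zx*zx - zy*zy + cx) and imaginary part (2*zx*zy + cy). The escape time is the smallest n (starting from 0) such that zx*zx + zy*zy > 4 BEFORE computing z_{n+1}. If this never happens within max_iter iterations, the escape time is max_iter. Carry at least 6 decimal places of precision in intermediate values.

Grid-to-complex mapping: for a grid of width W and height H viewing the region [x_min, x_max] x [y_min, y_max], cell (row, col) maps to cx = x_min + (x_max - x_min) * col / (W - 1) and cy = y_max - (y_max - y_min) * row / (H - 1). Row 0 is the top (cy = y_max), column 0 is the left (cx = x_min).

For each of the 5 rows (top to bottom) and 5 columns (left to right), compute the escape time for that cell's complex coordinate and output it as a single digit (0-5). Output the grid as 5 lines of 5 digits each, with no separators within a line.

Answer: 45555
55555
55555
55555
55555

Derivation:
(row=0, col=0): c = -1.0700 + 0.6300i → escape time 4
(row=0, col=1): c = -0.8650 + 0.6300i → escape time 5
(row=0, col=2): c = -0.6600 + 0.6300i → escape time 5
(row=0, col=3): c = -0.4550 + 0.6300i → escape time 5
(row=0, col=4): c = -0.2500 + 0.6300i → escape time 5
(row=1, col=0): c = -1.0700 + 0.4350i → escape time 5
(row=1, col=1): c = -0.8650 + 0.4350i → escape time 5
(row=1, col=2): c = -0.6600 + 0.4350i → escape time 5
(row=1, col=3): c = -0.4550 + 0.4350i → escape time 5
(row=1, col=4): c = -0.2500 + 0.4350i → escape time 5
(row=2, col=0): c = -1.0700 + 0.2400i → escape time 5
(row=2, col=1): c = -0.8650 + 0.2400i → escape time 5
(row=2, col=2): c = -0.6600 + 0.2400i → escape time 5
(row=2, col=3): c = -0.4550 + 0.2400i → escape time 5
(row=2, col=4): c = -0.2500 + 0.2400i → escape time 5
(row=3, col=0): c = -1.0700 + 0.0450i → escape time 5
(row=3, col=1): c = -0.8650 + 0.0450i → escape time 5
(row=3, col=2): c = -0.6600 + 0.0450i → escape time 5
(row=3, col=3): c = -0.4550 + 0.0450i → escape time 5
(row=3, col=4): c = -0.2500 + 0.0450i → escape time 5
(row=4, col=0): c = -1.0700 + -0.1500i → escape time 5
(row=4, col=1): c = -0.8650 + -0.1500i → escape time 5
(row=4, col=2): c = -0.6600 + -0.1500i → escape time 5
(row=4, col=3): c = -0.4550 + -0.1500i → escape time 5
(row=4, col=4): c = -0.2500 + -0.1500i → escape time 5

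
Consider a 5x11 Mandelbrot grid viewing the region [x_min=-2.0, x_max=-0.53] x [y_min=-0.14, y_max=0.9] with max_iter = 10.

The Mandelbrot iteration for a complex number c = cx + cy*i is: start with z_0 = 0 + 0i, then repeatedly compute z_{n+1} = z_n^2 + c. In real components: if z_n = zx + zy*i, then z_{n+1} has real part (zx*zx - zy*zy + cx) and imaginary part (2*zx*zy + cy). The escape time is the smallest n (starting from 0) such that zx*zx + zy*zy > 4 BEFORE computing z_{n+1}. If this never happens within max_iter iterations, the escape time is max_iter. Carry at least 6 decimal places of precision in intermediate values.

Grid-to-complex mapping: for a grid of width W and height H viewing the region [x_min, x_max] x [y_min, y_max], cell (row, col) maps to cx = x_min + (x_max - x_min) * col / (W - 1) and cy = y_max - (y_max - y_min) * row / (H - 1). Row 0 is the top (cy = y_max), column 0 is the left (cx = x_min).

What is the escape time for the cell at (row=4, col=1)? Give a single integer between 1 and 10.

Answer: 3

Derivation:
z_0 = 0 + 0i, c = -1.6325 + 0.4840i
Iter 1: z = -1.6325 + 0.4840i, |z|^2 = 2.8993
Iter 2: z = 0.7983 + -1.0963i, |z|^2 = 1.8391
Iter 3: z = -2.1970 + -1.2663i, |z|^2 = 6.4303
Escaped at iteration 3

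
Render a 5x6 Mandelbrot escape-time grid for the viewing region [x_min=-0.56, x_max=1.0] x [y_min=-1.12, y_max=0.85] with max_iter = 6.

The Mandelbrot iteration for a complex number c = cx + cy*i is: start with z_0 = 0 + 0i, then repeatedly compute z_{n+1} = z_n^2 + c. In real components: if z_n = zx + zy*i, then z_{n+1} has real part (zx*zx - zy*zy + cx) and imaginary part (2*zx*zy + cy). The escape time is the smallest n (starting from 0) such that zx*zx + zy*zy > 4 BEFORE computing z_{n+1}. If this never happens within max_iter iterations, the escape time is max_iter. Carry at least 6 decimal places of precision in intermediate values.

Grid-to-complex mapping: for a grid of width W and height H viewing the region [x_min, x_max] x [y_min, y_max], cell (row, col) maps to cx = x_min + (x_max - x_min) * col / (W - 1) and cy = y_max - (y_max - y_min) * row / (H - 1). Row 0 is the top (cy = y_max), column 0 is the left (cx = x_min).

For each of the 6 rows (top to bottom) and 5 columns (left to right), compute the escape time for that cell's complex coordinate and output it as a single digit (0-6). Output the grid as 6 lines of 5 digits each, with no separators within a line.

(row=0, col=0): c = -0.5600 + 0.8500i → escape time 4
(row=0, col=1): c = -0.1700 + 0.8500i → escape time 6
(row=0, col=2): c = 0.2200 + 0.8500i → escape time 5
(row=0, col=3): c = 0.6100 + 0.8500i → escape time 3
(row=0, col=4): c = 1.0000 + 0.8500i → escape time 2
(row=1, col=0): c = -0.5600 + 0.4560i → escape time 6
(row=1, col=1): c = -0.1700 + 0.4560i → escape time 6
(row=1, col=2): c = 0.2200 + 0.4560i → escape time 6
(row=1, col=3): c = 0.6100 + 0.4560i → escape time 3
(row=1, col=4): c = 1.0000 + 0.4560i → escape time 2
(row=2, col=0): c = -0.5600 + 0.0620i → escape time 6
(row=2, col=1): c = -0.1700 + 0.0620i → escape time 6
(row=2, col=2): c = 0.2200 + 0.0620i → escape time 6
(row=2, col=3): c = 0.6100 + 0.0620i → escape time 4
(row=2, col=4): c = 1.0000 + 0.0620i → escape time 2
(row=3, col=0): c = -0.5600 + -0.3320i → escape time 6
(row=3, col=1): c = -0.1700 + -0.3320i → escape time 6
(row=3, col=2): c = 0.2200 + -0.3320i → escape time 6
(row=3, col=3): c = 0.6100 + -0.3320i → escape time 4
(row=3, col=4): c = 1.0000 + -0.3320i → escape time 2
(row=4, col=0): c = -0.5600 + -0.7260i → escape time 6
(row=4, col=1): c = -0.1700 + -0.7260i → escape time 6
(row=4, col=2): c = 0.2200 + -0.7260i → escape time 6
(row=4, col=3): c = 0.6100 + -0.7260i → escape time 3
(row=4, col=4): c = 1.0000 + -0.7260i → escape time 2
(row=5, col=0): c = -0.5600 + -1.1200i → escape time 3
(row=5, col=1): c = -0.1700 + -1.1200i → escape time 6
(row=5, col=2): c = 0.2200 + -1.1200i → escape time 3
(row=5, col=3): c = 0.6100 + -1.1200i → escape time 2
(row=5, col=4): c = 1.0000 + -1.1200i → escape time 2

Answer: 46532
66632
66642
66642
66632
36322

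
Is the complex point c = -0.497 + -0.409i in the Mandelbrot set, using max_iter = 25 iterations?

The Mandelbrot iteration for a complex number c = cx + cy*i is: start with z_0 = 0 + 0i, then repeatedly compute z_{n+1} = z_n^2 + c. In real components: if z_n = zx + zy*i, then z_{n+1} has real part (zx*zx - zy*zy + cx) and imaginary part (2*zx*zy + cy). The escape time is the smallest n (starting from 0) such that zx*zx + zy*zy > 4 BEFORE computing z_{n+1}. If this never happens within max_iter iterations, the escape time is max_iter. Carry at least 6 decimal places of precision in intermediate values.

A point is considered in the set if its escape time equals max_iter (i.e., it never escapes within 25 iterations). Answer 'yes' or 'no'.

Answer: yes

Derivation:
z_0 = 0 + 0i, c = -0.4970 + -0.4090i
Iter 1: z = -0.4970 + -0.4090i, |z|^2 = 0.4143
Iter 2: z = -0.4173 + -0.0025i, |z|^2 = 0.1741
Iter 3: z = -0.3229 + -0.4070i, |z|^2 = 0.2699
Iter 4: z = -0.5584 + -0.1462i, |z|^2 = 0.3331
Iter 5: z = -0.2066 + -0.2457i, |z|^2 = 0.1031
Iter 6: z = -0.5147 + -0.3075i, |z|^2 = 0.3594
Iter 7: z = -0.3266 + -0.0925i, |z|^2 = 0.1152
Iter 8: z = -0.3989 + -0.3486i, |z|^2 = 0.2806
Iter 9: z = -0.4594 + -0.1309i, |z|^2 = 0.2282
Iter 10: z = -0.3031 + -0.2887i, |z|^2 = 0.1752
Iter 11: z = -0.4885 + -0.2340i, |z|^2 = 0.2934
Iter 12: z = -0.3131 + -0.1804i, |z|^2 = 0.1306
Iter 13: z = -0.4315 + -0.2960i, |z|^2 = 0.2738
Iter 14: z = -0.3984 + -0.1535i, |z|^2 = 0.1823
Iter 15: z = -0.3618 + -0.2866i, |z|^2 = 0.2131
Iter 16: z = -0.4483 + -0.2016i, |z|^2 = 0.2416
Iter 17: z = -0.3367 + -0.2283i, |z|^2 = 0.1655
Iter 18: z = -0.4357 + -0.2553i, |z|^2 = 0.2550
Iter 19: z = -0.3723 + -0.1865i, |z|^2 = 0.1734
Iter 20: z = -0.3932 + -0.2701i, |z|^2 = 0.2276
Iter 21: z = -0.4154 + -0.1966i, |z|^2 = 0.2112
Iter 22: z = -0.3631 + -0.2457i, |z|^2 = 0.1922
Iter 23: z = -0.4255 + -0.2306i, |z|^2 = 0.2342
Iter 24: z = -0.3691 + -0.2128i, |z|^2 = 0.1815
Did not escape in 25 iterations → in set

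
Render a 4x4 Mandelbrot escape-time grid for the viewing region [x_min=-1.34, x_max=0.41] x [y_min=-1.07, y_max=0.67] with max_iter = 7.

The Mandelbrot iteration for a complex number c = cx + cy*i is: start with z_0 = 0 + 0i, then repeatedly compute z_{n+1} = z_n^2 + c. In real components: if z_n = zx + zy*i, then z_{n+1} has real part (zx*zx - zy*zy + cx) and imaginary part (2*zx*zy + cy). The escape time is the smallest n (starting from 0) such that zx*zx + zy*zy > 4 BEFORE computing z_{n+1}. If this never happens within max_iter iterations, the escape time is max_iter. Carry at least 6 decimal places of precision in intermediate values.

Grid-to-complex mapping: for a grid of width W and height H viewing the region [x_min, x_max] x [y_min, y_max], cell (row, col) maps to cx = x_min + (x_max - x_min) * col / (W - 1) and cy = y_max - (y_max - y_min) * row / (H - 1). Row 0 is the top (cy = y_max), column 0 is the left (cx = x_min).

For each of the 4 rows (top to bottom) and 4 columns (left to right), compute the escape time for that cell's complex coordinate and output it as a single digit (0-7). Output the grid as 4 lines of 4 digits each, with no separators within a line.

Answer: 3576
7777
4677
3372

Derivation:
(row=0, col=0): c = -1.3400 + 0.6700i → escape time 3
(row=0, col=1): c = -0.7567 + 0.6700i → escape time 5
(row=0, col=2): c = -0.1733 + 0.6700i → escape time 7
(row=0, col=3): c = 0.4100 + 0.6700i → escape time 6
(row=1, col=0): c = -1.3400 + 0.0900i → escape time 7
(row=1, col=1): c = -0.7567 + 0.0900i → escape time 7
(row=1, col=2): c = -0.1733 + 0.0900i → escape time 7
(row=1, col=3): c = 0.4100 + 0.0900i → escape time 7
(row=2, col=0): c = -1.3400 + -0.4900i → escape time 4
(row=2, col=1): c = -0.7567 + -0.4900i → escape time 6
(row=2, col=2): c = -0.1733 + -0.4900i → escape time 7
(row=2, col=3): c = 0.4100 + -0.4900i → escape time 7
(row=3, col=0): c = -1.3400 + -1.0700i → escape time 3
(row=3, col=1): c = -0.7567 + -1.0700i → escape time 3
(row=3, col=2): c = -0.1733 + -1.0700i → escape time 7
(row=3, col=3): c = 0.4100 + -1.0700i → escape time 2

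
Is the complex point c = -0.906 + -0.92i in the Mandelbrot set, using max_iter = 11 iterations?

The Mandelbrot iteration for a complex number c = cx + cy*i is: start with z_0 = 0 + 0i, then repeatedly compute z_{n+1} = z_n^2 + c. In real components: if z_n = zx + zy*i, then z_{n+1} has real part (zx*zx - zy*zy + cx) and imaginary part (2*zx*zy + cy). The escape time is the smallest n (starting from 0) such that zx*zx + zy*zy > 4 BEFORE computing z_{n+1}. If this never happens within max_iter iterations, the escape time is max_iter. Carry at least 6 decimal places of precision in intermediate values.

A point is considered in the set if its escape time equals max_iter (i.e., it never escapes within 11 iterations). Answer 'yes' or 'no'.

z_0 = 0 + 0i, c = -0.9060 + -0.9200i
Iter 1: z = -0.9060 + -0.9200i, |z|^2 = 1.6672
Iter 2: z = -0.9316 + 0.7470i, |z|^2 = 1.4259
Iter 3: z = -0.5963 + -2.3118i, |z|^2 = 5.7001
Escaped at iteration 3

Answer: no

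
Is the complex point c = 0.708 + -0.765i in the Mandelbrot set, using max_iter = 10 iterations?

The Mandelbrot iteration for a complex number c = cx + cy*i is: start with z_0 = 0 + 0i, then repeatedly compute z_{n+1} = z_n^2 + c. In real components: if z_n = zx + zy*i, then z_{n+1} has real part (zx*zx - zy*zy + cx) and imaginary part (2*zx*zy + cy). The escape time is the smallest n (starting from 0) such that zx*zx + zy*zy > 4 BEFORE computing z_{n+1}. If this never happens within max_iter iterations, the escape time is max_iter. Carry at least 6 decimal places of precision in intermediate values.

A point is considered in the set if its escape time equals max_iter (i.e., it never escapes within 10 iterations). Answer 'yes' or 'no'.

Answer: no

Derivation:
z_0 = 0 + 0i, c = 0.7080 + -0.7650i
Iter 1: z = 0.7080 + -0.7650i, |z|^2 = 1.0865
Iter 2: z = 0.6240 + -1.8482i, |z|^2 = 3.8054
Iter 3: z = -2.3186 + -3.0717i, |z|^2 = 14.8114
Escaped at iteration 3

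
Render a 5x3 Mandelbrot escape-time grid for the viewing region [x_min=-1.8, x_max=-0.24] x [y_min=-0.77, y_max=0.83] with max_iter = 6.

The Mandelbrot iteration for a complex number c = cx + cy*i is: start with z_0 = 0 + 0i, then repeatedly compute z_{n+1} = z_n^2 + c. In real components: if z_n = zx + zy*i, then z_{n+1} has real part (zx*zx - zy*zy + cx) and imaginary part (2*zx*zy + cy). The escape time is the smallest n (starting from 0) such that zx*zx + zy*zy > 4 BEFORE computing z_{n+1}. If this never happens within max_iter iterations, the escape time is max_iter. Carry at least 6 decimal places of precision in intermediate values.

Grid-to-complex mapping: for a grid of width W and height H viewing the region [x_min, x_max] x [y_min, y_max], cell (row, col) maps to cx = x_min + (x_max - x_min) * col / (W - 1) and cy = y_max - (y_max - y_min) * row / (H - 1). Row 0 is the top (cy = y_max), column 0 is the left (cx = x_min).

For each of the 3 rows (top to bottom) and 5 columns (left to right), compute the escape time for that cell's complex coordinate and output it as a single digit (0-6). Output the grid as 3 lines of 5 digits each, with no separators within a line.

Answer: 23346
66666
23346

Derivation:
(row=0, col=0): c = -1.8000 + 0.8300i → escape time 2
(row=0, col=1): c = -1.4100 + 0.8300i → escape time 3
(row=0, col=2): c = -1.0200 + 0.8300i → escape time 3
(row=0, col=3): c = -0.6300 + 0.8300i → escape time 4
(row=0, col=4): c = -0.2400 + 0.8300i → escape time 6
(row=1, col=0): c = -1.8000 + 0.0300i → escape time 6
(row=1, col=1): c = -1.4100 + 0.0300i → escape time 6
(row=1, col=2): c = -1.0200 + 0.0300i → escape time 6
(row=1, col=3): c = -0.6300 + 0.0300i → escape time 6
(row=1, col=4): c = -0.2400 + 0.0300i → escape time 6
(row=2, col=0): c = -1.8000 + -0.7700i → escape time 2
(row=2, col=1): c = -1.4100 + -0.7700i → escape time 3
(row=2, col=2): c = -1.0200 + -0.7700i → escape time 3
(row=2, col=3): c = -0.6300 + -0.7700i → escape time 4
(row=2, col=4): c = -0.2400 + -0.7700i → escape time 6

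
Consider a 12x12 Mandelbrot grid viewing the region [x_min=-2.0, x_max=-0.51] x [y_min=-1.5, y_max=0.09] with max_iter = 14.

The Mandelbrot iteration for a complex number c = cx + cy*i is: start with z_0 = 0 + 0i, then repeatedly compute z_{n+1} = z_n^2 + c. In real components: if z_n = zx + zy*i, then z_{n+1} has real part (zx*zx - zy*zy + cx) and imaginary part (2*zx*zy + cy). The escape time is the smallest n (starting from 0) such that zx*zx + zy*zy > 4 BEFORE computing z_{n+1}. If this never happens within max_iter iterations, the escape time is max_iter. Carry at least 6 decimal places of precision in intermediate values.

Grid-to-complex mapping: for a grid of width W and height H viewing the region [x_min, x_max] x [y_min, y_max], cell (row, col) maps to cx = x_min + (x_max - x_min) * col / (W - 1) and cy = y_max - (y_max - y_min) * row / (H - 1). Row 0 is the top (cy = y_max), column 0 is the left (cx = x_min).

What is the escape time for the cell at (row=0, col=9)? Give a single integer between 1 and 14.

Answer: 14

Derivation:
z_0 = 0 + 0i, c = -0.7809 + 0.0900i
Iter 1: z = -0.7809 + 0.0900i, |z|^2 = 0.6179
Iter 2: z = -0.1792 + -0.0506i, |z|^2 = 0.0347
Iter 3: z = -0.7514 + 0.1081i, |z|^2 = 0.5762
Iter 4: z = -0.2281 + -0.0725i, |z|^2 = 0.0573
Iter 5: z = -0.7341 + 0.1231i, |z|^2 = 0.5541
Iter 6: z = -0.2571 + -0.0907i, |z|^2 = 0.0743
Iter 7: z = -0.7230 + 0.1366i, |z|^2 = 0.5415
Iter 8: z = -0.2768 + -0.1076i, |z|^2 = 0.0882
Iter 9: z = -0.7159 + 0.1495i, |z|^2 = 0.5348
Iter 10: z = -0.2908 + -0.1241i, |z|^2 = 0.1000
Iter 11: z = -0.7117 + 0.1622i, |z|^2 = 0.5329
Iter 12: z = -0.3006 + -0.1409i, |z|^2 = 0.1102
Iter 13: z = -0.7104 + 0.1747i, |z|^2 = 0.5352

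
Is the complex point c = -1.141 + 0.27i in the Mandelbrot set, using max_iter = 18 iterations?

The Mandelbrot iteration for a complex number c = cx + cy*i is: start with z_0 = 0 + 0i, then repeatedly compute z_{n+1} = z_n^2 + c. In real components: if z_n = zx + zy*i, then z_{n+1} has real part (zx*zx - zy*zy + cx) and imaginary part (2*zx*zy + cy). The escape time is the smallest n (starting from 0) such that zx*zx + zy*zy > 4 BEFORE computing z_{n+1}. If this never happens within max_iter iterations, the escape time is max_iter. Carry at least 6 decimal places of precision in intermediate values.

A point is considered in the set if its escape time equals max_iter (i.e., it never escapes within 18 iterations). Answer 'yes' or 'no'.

z_0 = 0 + 0i, c = -1.1410 + 0.2700i
Iter 1: z = -1.1410 + 0.2700i, |z|^2 = 1.3748
Iter 2: z = 0.0880 + -0.3461i, |z|^2 = 0.1276
Iter 3: z = -1.2531 + 0.2091i, |z|^2 = 1.6139
Iter 4: z = 0.3855 + -0.2540i, |z|^2 = 0.2131
Iter 5: z = -1.0569 + 0.0742i, |z|^2 = 1.1226
Iter 6: z = -0.0294 + 0.1132i, |z|^2 = 0.0137
Iter 7: z = -1.1530 + 0.2633i, |z|^2 = 1.3987
Iter 8: z = 0.1190 + -0.3373i, |z|^2 = 0.1279
Iter 9: z = -1.2406 + 0.1898i, |z|^2 = 1.5751
Iter 10: z = 0.3621 + -0.2008i, |z|^2 = 0.1714
Iter 11: z = -1.0503 + 0.1246i, |z|^2 = 1.1186
Iter 12: z = -0.0535 + 0.0083i, |z|^2 = 0.0029
Iter 13: z = -1.1382 + 0.2691i, |z|^2 = 1.3679
Iter 14: z = 0.0821 + -0.3426i, |z|^2 = 0.1241
Iter 15: z = -1.2516 + 0.2137i, |z|^2 = 1.6123
Iter 16: z = 0.3799 + -0.2651i, |z|^2 = 0.2146
Iter 17: z = -1.0669 + 0.0686i, |z|^2 = 1.1430
Did not escape in 18 iterations → in set

Answer: yes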